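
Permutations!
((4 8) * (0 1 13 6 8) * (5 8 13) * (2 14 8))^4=((0 1 5 2 14 8 4)(6 13))^4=(0 14 1 8 5 4 2)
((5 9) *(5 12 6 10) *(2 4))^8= ((2 4)(5 9 12 6 10))^8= (5 6 9 10 12)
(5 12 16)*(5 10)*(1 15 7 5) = (1 15 7 5 12 16 10) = [0, 15, 2, 3, 4, 12, 6, 5, 8, 9, 1, 11, 16, 13, 14, 7, 10]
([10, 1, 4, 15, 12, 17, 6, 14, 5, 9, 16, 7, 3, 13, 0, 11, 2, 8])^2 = [16, 1, 12, 11, 3, 8, 6, 0, 17, 9, 2, 14, 15, 13, 10, 7, 4, 5]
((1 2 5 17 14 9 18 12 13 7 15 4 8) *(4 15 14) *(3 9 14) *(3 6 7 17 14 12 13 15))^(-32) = (1 9 2 18 5 13 14 17 12 4 15 8 3)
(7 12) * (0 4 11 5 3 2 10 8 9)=(0 4 11 5 3 2 10 8 9)(7 12)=[4, 1, 10, 2, 11, 3, 6, 12, 9, 0, 8, 5, 7]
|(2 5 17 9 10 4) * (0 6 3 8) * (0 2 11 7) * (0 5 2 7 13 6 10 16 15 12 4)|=26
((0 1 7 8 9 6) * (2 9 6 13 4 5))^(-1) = ((0 1 7 8 6)(2 9 13 4 5))^(-1) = (0 6 8 7 1)(2 5 4 13 9)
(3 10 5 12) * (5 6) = (3 10 6 5 12) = [0, 1, 2, 10, 4, 12, 5, 7, 8, 9, 6, 11, 3]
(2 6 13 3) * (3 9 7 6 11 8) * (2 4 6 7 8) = (2 11)(3 4 6 13 9 8) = [0, 1, 11, 4, 6, 5, 13, 7, 3, 8, 10, 2, 12, 9]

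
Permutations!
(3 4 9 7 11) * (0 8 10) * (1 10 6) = (0 8 6 1 10)(3 4 9 7 11) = [8, 10, 2, 4, 9, 5, 1, 11, 6, 7, 0, 3]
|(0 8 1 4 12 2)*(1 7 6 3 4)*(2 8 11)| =|(0 11 2)(3 4 12 8 7 6)| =6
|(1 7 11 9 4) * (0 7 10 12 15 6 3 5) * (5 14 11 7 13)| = |(0 13 5)(1 10 12 15 6 3 14 11 9 4)| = 30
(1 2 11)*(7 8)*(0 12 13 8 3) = [12, 2, 11, 0, 4, 5, 6, 3, 7, 9, 10, 1, 13, 8] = (0 12 13 8 7 3)(1 2 11)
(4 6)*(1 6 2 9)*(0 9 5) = (0 9 1 6 4 2 5) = [9, 6, 5, 3, 2, 0, 4, 7, 8, 1]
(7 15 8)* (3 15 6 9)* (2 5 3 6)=[0, 1, 5, 15, 4, 3, 9, 2, 7, 6, 10, 11, 12, 13, 14, 8]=(2 5 3 15 8 7)(6 9)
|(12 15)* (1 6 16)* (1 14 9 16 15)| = |(1 6 15 12)(9 16 14)| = 12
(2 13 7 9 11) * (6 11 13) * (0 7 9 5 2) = [7, 1, 6, 3, 4, 2, 11, 5, 8, 13, 10, 0, 12, 9] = (0 7 5 2 6 11)(9 13)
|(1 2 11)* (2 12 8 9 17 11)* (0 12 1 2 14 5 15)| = |(0 12 8 9 17 11 2 14 5 15)| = 10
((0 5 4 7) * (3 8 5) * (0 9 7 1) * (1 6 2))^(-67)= (0 6 8 1 4 3 2 5)(7 9)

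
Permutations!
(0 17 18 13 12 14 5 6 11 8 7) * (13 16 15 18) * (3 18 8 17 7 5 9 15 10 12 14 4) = [7, 1, 2, 18, 3, 6, 11, 0, 5, 15, 12, 17, 4, 14, 9, 8, 10, 13, 16] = (0 7)(3 18 16 10 12 4)(5 6 11 17 13 14 9 15 8)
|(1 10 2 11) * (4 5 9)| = 12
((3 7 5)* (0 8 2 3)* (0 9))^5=(0 5 3 8 9 7 2)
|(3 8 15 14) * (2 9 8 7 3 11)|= 6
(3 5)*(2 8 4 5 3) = (2 8 4 5) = [0, 1, 8, 3, 5, 2, 6, 7, 4]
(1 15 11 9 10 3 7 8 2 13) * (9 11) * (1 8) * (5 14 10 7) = (1 15 9 7)(2 13 8)(3 5 14 10) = [0, 15, 13, 5, 4, 14, 6, 1, 2, 7, 3, 11, 12, 8, 10, 9]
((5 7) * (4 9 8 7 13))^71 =(4 13 5 7 8 9)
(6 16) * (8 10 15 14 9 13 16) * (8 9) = (6 9 13 16)(8 10 15 14) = [0, 1, 2, 3, 4, 5, 9, 7, 10, 13, 15, 11, 12, 16, 8, 14, 6]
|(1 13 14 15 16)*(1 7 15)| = |(1 13 14)(7 15 16)| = 3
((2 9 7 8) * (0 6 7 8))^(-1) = (0 7 6)(2 8 9) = ((0 6 7)(2 9 8))^(-1)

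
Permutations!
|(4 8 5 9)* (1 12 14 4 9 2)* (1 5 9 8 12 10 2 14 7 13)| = 18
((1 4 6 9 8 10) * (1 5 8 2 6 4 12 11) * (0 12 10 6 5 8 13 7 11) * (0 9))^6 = ((0 12 9 2 5 13 7 11 1 10 8 6))^6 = (0 7)(1 9)(2 10)(5 8)(6 13)(11 12)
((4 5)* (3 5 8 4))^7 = ((3 5)(4 8))^7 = (3 5)(4 8)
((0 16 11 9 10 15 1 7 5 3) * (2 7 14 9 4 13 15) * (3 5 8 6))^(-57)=(0 4 1 10 8)(2 6 16 13 14)(3 11 15 9 7)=((0 16 11 4 13 15 1 14 9 10 2 7 8 6 3))^(-57)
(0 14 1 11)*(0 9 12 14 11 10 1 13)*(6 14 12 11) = (0 6 14 13)(1 10)(9 11) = [6, 10, 2, 3, 4, 5, 14, 7, 8, 11, 1, 9, 12, 0, 13]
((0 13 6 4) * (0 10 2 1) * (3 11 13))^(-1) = (0 1 2 10 4 6 13 11 3)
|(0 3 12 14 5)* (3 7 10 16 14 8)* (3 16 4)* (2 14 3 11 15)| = 36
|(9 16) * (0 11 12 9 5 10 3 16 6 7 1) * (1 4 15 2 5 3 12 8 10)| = 26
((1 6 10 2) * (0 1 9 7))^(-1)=(0 7 9 2 10 6 1)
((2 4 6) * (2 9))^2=(2 6)(4 9)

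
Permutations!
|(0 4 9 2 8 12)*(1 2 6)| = |(0 4 9 6 1 2 8 12)| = 8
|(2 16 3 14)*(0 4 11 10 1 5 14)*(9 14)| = |(0 4 11 10 1 5 9 14 2 16 3)| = 11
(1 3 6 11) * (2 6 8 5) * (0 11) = (0 11 1 3 8 5 2 6) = [11, 3, 6, 8, 4, 2, 0, 7, 5, 9, 10, 1]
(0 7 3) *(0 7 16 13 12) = (0 16 13 12)(3 7) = [16, 1, 2, 7, 4, 5, 6, 3, 8, 9, 10, 11, 0, 12, 14, 15, 13]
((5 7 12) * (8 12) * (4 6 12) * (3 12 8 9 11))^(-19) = (3 11 9 7 5 12)(4 8 6)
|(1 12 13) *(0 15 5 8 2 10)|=|(0 15 5 8 2 10)(1 12 13)|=6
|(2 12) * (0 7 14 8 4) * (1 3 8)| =|(0 7 14 1 3 8 4)(2 12)| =14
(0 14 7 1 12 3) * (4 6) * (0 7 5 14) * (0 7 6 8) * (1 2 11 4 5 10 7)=(0 1 12 3 6 5 14 10 7 2 11 4 8)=[1, 12, 11, 6, 8, 14, 5, 2, 0, 9, 7, 4, 3, 13, 10]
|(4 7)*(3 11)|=|(3 11)(4 7)|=2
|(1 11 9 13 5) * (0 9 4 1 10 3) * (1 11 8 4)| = 12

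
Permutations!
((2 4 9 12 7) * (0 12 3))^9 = ((0 12 7 2 4 9 3))^9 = (0 7 4 3 12 2 9)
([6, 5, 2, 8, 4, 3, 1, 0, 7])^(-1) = (0 7 8 3 5 1 6)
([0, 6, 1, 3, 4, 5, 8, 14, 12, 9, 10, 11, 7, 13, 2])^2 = [0, 8, 6, 3, 4, 5, 12, 2, 7, 9, 10, 11, 14, 13, 1]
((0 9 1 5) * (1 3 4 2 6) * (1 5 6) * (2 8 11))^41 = ((0 9 3 4 8 11 2 1 6 5))^41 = (0 9 3 4 8 11 2 1 6 5)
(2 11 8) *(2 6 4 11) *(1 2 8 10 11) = [0, 2, 8, 3, 1, 5, 4, 7, 6, 9, 11, 10] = (1 2 8 6 4)(10 11)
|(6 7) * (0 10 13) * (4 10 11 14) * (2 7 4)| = 9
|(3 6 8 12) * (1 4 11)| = |(1 4 11)(3 6 8 12)| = 12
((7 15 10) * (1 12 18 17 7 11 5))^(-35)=((1 12 18 17 7 15 10 11 5))^(-35)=(1 12 18 17 7 15 10 11 5)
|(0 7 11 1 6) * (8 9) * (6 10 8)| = |(0 7 11 1 10 8 9 6)| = 8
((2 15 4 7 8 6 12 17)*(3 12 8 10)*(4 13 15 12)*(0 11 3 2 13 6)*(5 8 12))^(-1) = (0 8 5 2 10 7 4 3 11)(6 15 13 17 12)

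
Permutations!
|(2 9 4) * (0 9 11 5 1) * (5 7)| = 8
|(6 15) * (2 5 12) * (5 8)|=4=|(2 8 5 12)(6 15)|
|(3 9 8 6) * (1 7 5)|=|(1 7 5)(3 9 8 6)|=12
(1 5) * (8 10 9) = (1 5)(8 10 9) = [0, 5, 2, 3, 4, 1, 6, 7, 10, 8, 9]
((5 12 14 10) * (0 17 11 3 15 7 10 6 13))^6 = ((0 17 11 3 15 7 10 5 12 14 6 13))^6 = (0 10)(3 14)(5 17)(6 15)(7 13)(11 12)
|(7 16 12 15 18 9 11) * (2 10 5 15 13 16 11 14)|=|(2 10 5 15 18 9 14)(7 11)(12 13 16)|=42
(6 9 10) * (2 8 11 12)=(2 8 11 12)(6 9 10)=[0, 1, 8, 3, 4, 5, 9, 7, 11, 10, 6, 12, 2]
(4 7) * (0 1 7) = (0 1 7 4) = [1, 7, 2, 3, 0, 5, 6, 4]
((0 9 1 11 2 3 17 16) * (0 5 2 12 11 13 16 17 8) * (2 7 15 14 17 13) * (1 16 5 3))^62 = ((0 9 16 3 8)(1 2)(5 7 15 14 17 13)(11 12))^62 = (0 16 8 9 3)(5 15 17)(7 14 13)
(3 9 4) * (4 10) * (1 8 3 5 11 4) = (1 8 3 9 10)(4 5 11) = [0, 8, 2, 9, 5, 11, 6, 7, 3, 10, 1, 4]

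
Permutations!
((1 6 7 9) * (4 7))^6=((1 6 4 7 9))^6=(1 6 4 7 9)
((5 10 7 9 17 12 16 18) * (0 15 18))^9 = ((0 15 18 5 10 7 9 17 12 16))^9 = (0 16 12 17 9 7 10 5 18 15)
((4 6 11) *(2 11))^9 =(2 11 4 6)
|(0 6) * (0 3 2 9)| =5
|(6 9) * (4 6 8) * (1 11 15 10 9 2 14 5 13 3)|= 13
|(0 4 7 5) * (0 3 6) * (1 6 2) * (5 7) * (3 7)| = 8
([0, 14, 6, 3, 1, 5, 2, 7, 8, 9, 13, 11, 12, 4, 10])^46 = (1 14 10 13 4)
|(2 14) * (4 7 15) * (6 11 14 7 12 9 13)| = 10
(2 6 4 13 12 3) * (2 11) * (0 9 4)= (0 9 4 13 12 3 11 2 6)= [9, 1, 6, 11, 13, 5, 0, 7, 8, 4, 10, 2, 3, 12]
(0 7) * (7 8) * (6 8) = (0 6 8 7) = [6, 1, 2, 3, 4, 5, 8, 0, 7]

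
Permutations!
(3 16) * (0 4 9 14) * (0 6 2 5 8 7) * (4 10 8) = (0 10 8 7)(2 5 4 9 14 6)(3 16) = [10, 1, 5, 16, 9, 4, 2, 0, 7, 14, 8, 11, 12, 13, 6, 15, 3]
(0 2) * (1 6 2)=(0 1 6 2)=[1, 6, 0, 3, 4, 5, 2]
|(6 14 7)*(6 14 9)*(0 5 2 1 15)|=|(0 5 2 1 15)(6 9)(7 14)|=10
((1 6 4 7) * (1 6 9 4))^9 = (1 6 7 4 9)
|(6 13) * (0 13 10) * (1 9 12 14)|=|(0 13 6 10)(1 9 12 14)|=4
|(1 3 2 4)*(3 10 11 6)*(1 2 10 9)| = |(1 9)(2 4)(3 10 11 6)| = 4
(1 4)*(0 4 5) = [4, 5, 2, 3, 1, 0] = (0 4 1 5)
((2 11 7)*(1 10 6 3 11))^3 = ((1 10 6 3 11 7 2))^3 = (1 3 2 6 7 10 11)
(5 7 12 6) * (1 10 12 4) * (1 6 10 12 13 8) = (1 12 10 13 8)(4 6 5 7) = [0, 12, 2, 3, 6, 7, 5, 4, 1, 9, 13, 11, 10, 8]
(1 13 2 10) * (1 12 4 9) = (1 13 2 10 12 4 9) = [0, 13, 10, 3, 9, 5, 6, 7, 8, 1, 12, 11, 4, 2]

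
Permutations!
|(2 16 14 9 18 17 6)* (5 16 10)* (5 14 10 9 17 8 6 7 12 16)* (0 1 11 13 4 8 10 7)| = 39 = |(0 1 11 13 4 8 6 2 9 18 10 14 17)(7 12 16)|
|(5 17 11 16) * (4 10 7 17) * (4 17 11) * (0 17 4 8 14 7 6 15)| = |(0 17 8 14 7 11 16 5 4 10 6 15)| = 12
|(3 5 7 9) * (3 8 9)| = 6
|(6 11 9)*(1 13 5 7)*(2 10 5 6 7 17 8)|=30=|(1 13 6 11 9 7)(2 10 5 17 8)|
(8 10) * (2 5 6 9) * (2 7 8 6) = (2 5)(6 9 7 8 10) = [0, 1, 5, 3, 4, 2, 9, 8, 10, 7, 6]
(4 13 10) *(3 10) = [0, 1, 2, 10, 13, 5, 6, 7, 8, 9, 4, 11, 12, 3] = (3 10 4 13)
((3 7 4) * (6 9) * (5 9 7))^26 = (3 9 7)(4 5 6)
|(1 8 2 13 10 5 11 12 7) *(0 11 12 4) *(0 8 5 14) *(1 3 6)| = 24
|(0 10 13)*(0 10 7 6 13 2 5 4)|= |(0 7 6 13 10 2 5 4)|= 8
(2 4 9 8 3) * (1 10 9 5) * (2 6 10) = [0, 2, 4, 6, 5, 1, 10, 7, 3, 8, 9] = (1 2 4 5)(3 6 10 9 8)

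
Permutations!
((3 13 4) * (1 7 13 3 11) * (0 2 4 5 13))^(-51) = ((0 2 4 11 1 7)(5 13))^(-51) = (0 11)(1 2)(4 7)(5 13)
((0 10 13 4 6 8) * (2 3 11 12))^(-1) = (0 8 6 4 13 10)(2 12 11 3)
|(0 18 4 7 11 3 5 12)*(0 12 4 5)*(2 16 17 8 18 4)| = 30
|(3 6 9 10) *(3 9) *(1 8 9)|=|(1 8 9 10)(3 6)|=4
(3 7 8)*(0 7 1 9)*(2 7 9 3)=[9, 3, 7, 1, 4, 5, 6, 8, 2, 0]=(0 9)(1 3)(2 7 8)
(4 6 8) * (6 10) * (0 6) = [6, 1, 2, 3, 10, 5, 8, 7, 4, 9, 0] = (0 6 8 4 10)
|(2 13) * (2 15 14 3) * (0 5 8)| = 15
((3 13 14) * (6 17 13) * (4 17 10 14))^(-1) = ((3 6 10 14)(4 17 13))^(-1) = (3 14 10 6)(4 13 17)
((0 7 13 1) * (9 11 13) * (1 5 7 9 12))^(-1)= (0 1 12 7 5 13 11 9)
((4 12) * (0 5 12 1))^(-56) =((0 5 12 4 1))^(-56) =(0 1 4 12 5)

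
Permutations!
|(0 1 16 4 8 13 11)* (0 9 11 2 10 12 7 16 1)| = 8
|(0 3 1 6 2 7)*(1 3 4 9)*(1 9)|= 6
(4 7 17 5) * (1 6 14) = (1 6 14)(4 7 17 5) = [0, 6, 2, 3, 7, 4, 14, 17, 8, 9, 10, 11, 12, 13, 1, 15, 16, 5]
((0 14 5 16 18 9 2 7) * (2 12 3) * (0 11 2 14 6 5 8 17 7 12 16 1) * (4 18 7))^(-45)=(0 1 5 6)(2 14 4 16)(3 17 9 11)(7 12 8 18)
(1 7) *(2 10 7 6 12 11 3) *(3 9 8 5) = (1 6 12 11 9 8 5 3 2 10 7) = [0, 6, 10, 2, 4, 3, 12, 1, 5, 8, 7, 9, 11]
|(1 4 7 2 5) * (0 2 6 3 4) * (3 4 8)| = 12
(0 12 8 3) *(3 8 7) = (0 12 7 3) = [12, 1, 2, 0, 4, 5, 6, 3, 8, 9, 10, 11, 7]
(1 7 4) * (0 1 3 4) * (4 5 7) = (0 1 4 3 5 7) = [1, 4, 2, 5, 3, 7, 6, 0]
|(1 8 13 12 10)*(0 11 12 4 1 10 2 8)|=8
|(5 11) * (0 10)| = 2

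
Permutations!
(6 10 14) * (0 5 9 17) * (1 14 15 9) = (0 5 1 14 6 10 15 9 17) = [5, 14, 2, 3, 4, 1, 10, 7, 8, 17, 15, 11, 12, 13, 6, 9, 16, 0]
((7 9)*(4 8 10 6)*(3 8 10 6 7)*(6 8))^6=((3 6 4 10 7 9))^6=(10)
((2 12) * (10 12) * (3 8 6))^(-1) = ((2 10 12)(3 8 6))^(-1) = (2 12 10)(3 6 8)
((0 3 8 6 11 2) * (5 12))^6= ((0 3 8 6 11 2)(5 12))^6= (12)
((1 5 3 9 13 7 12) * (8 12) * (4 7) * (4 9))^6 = ((1 5 3 4 7 8 12)(9 13))^6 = (13)(1 12 8 7 4 3 5)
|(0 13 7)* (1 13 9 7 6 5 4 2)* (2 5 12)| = |(0 9 7)(1 13 6 12 2)(4 5)| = 30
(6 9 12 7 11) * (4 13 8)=[0, 1, 2, 3, 13, 5, 9, 11, 4, 12, 10, 6, 7, 8]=(4 13 8)(6 9 12 7 11)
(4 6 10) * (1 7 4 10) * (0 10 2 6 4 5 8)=(0 10 2 6 1 7 5 8)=[10, 7, 6, 3, 4, 8, 1, 5, 0, 9, 2]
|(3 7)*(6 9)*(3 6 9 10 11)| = 5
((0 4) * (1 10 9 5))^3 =((0 4)(1 10 9 5))^3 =(0 4)(1 5 9 10)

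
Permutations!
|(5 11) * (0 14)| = 2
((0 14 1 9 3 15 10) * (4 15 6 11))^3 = ((0 14 1 9 3 6 11 4 15 10))^3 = (0 9 11 10 1 6 15 14 3 4)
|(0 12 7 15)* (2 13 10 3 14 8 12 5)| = |(0 5 2 13 10 3 14 8 12 7 15)| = 11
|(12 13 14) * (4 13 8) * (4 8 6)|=5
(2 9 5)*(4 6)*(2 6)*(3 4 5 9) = (9)(2 3 4)(5 6) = [0, 1, 3, 4, 2, 6, 5, 7, 8, 9]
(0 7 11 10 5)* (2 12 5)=(0 7 11 10 2 12 5)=[7, 1, 12, 3, 4, 0, 6, 11, 8, 9, 2, 10, 5]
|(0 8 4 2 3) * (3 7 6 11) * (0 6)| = 15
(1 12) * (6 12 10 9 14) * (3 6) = (1 10 9 14 3 6 12) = [0, 10, 2, 6, 4, 5, 12, 7, 8, 14, 9, 11, 1, 13, 3]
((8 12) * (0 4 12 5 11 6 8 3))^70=((0 4 12 3)(5 11 6 8))^70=(0 12)(3 4)(5 6)(8 11)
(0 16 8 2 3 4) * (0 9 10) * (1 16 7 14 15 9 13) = (0 7 14 15 9 10)(1 16 8 2 3 4 13) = [7, 16, 3, 4, 13, 5, 6, 14, 2, 10, 0, 11, 12, 1, 15, 9, 8]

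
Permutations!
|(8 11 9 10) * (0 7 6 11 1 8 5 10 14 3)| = 14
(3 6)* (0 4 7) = (0 4 7)(3 6) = [4, 1, 2, 6, 7, 5, 3, 0]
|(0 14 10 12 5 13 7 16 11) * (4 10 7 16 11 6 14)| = 11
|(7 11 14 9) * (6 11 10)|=6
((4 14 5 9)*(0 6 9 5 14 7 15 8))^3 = ((0 6 9 4 7 15 8))^3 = (0 4 8 9 15 6 7)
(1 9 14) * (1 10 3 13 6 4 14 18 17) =(1 9 18 17)(3 13 6 4 14 10) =[0, 9, 2, 13, 14, 5, 4, 7, 8, 18, 3, 11, 12, 6, 10, 15, 16, 1, 17]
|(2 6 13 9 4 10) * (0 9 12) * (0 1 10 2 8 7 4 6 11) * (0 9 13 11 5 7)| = 12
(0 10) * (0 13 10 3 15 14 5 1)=(0 3 15 14 5 1)(10 13)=[3, 0, 2, 15, 4, 1, 6, 7, 8, 9, 13, 11, 12, 10, 5, 14]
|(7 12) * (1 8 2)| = |(1 8 2)(7 12)| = 6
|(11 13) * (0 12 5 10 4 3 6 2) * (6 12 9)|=20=|(0 9 6 2)(3 12 5 10 4)(11 13)|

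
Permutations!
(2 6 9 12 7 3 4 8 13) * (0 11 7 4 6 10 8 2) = (0 11 7 3 6 9 12 4 2 10 8 13) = [11, 1, 10, 6, 2, 5, 9, 3, 13, 12, 8, 7, 4, 0]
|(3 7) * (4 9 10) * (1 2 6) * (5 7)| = 3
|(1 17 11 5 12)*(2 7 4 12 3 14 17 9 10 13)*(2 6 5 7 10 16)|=15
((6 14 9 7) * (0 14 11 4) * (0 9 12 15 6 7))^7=((0 14 12 15 6 11 4 9))^7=(0 9 4 11 6 15 12 14)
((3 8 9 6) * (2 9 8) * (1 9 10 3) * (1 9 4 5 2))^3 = (1 2)(3 5)(4 10)(6 9)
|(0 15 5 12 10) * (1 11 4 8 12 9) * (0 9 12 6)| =11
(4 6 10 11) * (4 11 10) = (11)(4 6) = [0, 1, 2, 3, 6, 5, 4, 7, 8, 9, 10, 11]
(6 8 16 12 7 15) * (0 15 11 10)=(0 15 6 8 16 12 7 11 10)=[15, 1, 2, 3, 4, 5, 8, 11, 16, 9, 0, 10, 7, 13, 14, 6, 12]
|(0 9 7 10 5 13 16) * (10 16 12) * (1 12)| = 20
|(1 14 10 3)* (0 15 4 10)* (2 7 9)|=21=|(0 15 4 10 3 1 14)(2 7 9)|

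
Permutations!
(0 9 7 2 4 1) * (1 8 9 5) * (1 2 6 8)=[5, 0, 4, 3, 1, 2, 8, 6, 9, 7]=(0 5 2 4 1)(6 8 9 7)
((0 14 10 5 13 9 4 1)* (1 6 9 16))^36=((0 14 10 5 13 16 1)(4 6 9))^36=(0 14 10 5 13 16 1)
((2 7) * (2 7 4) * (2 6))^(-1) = (7)(2 6 4)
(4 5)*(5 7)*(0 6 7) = [6, 1, 2, 3, 0, 4, 7, 5] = (0 6 7 5 4)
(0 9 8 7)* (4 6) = (0 9 8 7)(4 6) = [9, 1, 2, 3, 6, 5, 4, 0, 7, 8]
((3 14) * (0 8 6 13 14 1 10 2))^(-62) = (0 8 6 13 14 3 1 10 2)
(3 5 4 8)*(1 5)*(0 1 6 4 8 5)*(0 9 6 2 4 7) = (0 1 9 6 7)(2 4 5 8 3) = [1, 9, 4, 2, 5, 8, 7, 0, 3, 6]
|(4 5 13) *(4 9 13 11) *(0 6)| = 6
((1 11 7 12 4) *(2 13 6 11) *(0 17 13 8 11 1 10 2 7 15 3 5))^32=(0 13 1 12 10 8 15 5 17 6 7 4 2 11 3)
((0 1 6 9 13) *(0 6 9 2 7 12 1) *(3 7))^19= (1 6 7 9 2 12 13 3)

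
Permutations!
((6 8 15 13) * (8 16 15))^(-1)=((6 16 15 13))^(-1)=(6 13 15 16)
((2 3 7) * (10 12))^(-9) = (10 12)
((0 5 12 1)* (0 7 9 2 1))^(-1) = ((0 5 12)(1 7 9 2))^(-1) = (0 12 5)(1 2 9 7)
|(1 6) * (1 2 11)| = 4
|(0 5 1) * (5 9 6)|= 5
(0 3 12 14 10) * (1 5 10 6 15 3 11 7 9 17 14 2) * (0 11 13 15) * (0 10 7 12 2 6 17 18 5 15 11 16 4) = (0 13 11 12 6 10 16 4)(1 15 3 2)(5 7 9 18)(14 17) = [13, 15, 1, 2, 0, 7, 10, 9, 8, 18, 16, 12, 6, 11, 17, 3, 4, 14, 5]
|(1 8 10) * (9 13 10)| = |(1 8 9 13 10)| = 5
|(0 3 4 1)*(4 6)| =|(0 3 6 4 1)| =5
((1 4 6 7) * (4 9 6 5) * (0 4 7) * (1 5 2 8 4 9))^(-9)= (9)(5 7)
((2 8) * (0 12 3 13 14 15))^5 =((0 12 3 13 14 15)(2 8))^5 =(0 15 14 13 3 12)(2 8)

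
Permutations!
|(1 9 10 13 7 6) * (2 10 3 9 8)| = |(1 8 2 10 13 7 6)(3 9)| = 14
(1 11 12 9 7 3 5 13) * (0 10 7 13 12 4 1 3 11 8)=(0 10 7 11 4 1 8)(3 5 12 9 13)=[10, 8, 2, 5, 1, 12, 6, 11, 0, 13, 7, 4, 9, 3]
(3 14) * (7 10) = (3 14)(7 10) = [0, 1, 2, 14, 4, 5, 6, 10, 8, 9, 7, 11, 12, 13, 3]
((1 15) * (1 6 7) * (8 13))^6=((1 15 6 7)(8 13))^6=(1 6)(7 15)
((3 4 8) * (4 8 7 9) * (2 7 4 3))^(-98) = (2 9 8 7 3)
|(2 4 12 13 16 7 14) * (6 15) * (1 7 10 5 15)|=|(1 7 14 2 4 12 13 16 10 5 15 6)|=12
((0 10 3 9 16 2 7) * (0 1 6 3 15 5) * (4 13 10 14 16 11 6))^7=(0 13 2 5 4 16 15 1 14 10 7)(3 6 11 9)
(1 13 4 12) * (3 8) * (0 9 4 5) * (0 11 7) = (0 9 4 12 1 13 5 11 7)(3 8) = [9, 13, 2, 8, 12, 11, 6, 0, 3, 4, 10, 7, 1, 5]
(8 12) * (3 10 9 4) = (3 10 9 4)(8 12) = [0, 1, 2, 10, 3, 5, 6, 7, 12, 4, 9, 11, 8]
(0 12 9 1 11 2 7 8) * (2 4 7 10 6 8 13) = (0 12 9 1 11 4 7 13 2 10 6 8) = [12, 11, 10, 3, 7, 5, 8, 13, 0, 1, 6, 4, 9, 2]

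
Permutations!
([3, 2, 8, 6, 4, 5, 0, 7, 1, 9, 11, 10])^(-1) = (0 6 3)(1 8 2)(10 11)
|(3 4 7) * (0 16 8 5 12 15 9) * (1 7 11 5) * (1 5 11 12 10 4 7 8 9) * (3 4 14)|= |(0 16 9)(1 8 5 10 14 3 7 4 12 15)|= 30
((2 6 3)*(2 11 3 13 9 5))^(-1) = (2 5 9 13 6)(3 11)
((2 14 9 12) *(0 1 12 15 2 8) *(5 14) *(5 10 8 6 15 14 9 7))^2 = (0 12 15 10)(1 6 2 8)(5 14)(7 9)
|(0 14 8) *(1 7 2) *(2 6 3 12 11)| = |(0 14 8)(1 7 6 3 12 11 2)| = 21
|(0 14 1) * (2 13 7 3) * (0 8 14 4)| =12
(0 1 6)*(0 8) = [1, 6, 2, 3, 4, 5, 8, 7, 0] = (0 1 6 8)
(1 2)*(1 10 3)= (1 2 10 3)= [0, 2, 10, 1, 4, 5, 6, 7, 8, 9, 3]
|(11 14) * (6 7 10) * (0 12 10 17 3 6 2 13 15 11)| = |(0 12 10 2 13 15 11 14)(3 6 7 17)| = 8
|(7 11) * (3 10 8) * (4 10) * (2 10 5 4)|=|(2 10 8 3)(4 5)(7 11)|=4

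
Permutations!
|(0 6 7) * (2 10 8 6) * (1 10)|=7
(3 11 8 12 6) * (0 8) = (0 8 12 6 3 11) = [8, 1, 2, 11, 4, 5, 3, 7, 12, 9, 10, 0, 6]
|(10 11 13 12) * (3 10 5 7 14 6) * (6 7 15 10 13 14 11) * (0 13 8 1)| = 30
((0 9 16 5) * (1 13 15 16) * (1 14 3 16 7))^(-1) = ((0 9 14 3 16 5)(1 13 15 7))^(-1) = (0 5 16 3 14 9)(1 7 15 13)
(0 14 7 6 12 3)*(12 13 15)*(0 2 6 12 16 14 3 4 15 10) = (0 3 2 6 13 10)(4 15 16 14 7 12) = [3, 1, 6, 2, 15, 5, 13, 12, 8, 9, 0, 11, 4, 10, 7, 16, 14]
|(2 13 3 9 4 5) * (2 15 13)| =6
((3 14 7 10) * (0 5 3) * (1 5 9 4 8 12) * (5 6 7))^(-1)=(0 10 7 6 1 12 8 4 9)(3 5 14)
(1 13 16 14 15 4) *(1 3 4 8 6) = (1 13 16 14 15 8 6)(3 4) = [0, 13, 2, 4, 3, 5, 1, 7, 6, 9, 10, 11, 12, 16, 15, 8, 14]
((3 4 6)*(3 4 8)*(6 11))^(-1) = ((3 8)(4 11 6))^(-1) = (3 8)(4 6 11)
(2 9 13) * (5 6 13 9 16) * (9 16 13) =(2 13)(5 6 9 16) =[0, 1, 13, 3, 4, 6, 9, 7, 8, 16, 10, 11, 12, 2, 14, 15, 5]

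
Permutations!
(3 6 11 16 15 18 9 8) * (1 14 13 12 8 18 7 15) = (1 14 13 12 8 3 6 11 16)(7 15)(9 18) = [0, 14, 2, 6, 4, 5, 11, 15, 3, 18, 10, 16, 8, 12, 13, 7, 1, 17, 9]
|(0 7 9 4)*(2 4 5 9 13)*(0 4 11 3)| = |(0 7 13 2 11 3)(5 9)| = 6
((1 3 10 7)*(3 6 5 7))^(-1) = ((1 6 5 7)(3 10))^(-1) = (1 7 5 6)(3 10)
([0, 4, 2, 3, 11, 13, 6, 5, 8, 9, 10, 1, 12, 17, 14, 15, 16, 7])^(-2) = [0, 4, 2, 3, 11, 17, 6, 13, 8, 9, 10, 1, 12, 7, 14, 15, 16, 5]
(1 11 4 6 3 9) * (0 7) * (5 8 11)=(0 7)(1 5 8 11 4 6 3 9)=[7, 5, 2, 9, 6, 8, 3, 0, 11, 1, 10, 4]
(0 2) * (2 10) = (0 10 2) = [10, 1, 0, 3, 4, 5, 6, 7, 8, 9, 2]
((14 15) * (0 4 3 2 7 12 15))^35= (0 2 15 4 7 14 3 12)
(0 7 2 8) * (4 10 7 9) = [9, 1, 8, 3, 10, 5, 6, 2, 0, 4, 7] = (0 9 4 10 7 2 8)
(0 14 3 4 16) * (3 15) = (0 14 15 3 4 16) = [14, 1, 2, 4, 16, 5, 6, 7, 8, 9, 10, 11, 12, 13, 15, 3, 0]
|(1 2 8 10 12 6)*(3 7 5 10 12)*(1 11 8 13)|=12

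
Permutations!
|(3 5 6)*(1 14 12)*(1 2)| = |(1 14 12 2)(3 5 6)| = 12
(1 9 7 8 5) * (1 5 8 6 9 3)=(1 3)(6 9 7)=[0, 3, 2, 1, 4, 5, 9, 6, 8, 7]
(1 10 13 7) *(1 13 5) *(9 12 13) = [0, 10, 2, 3, 4, 1, 6, 9, 8, 12, 5, 11, 13, 7] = (1 10 5)(7 9 12 13)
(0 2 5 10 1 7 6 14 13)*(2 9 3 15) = (0 9 3 15 2 5 10 1 7 6 14 13) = [9, 7, 5, 15, 4, 10, 14, 6, 8, 3, 1, 11, 12, 0, 13, 2]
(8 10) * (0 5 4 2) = [5, 1, 0, 3, 2, 4, 6, 7, 10, 9, 8] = (0 5 4 2)(8 10)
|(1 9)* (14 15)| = 2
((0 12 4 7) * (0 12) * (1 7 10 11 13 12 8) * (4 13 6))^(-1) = ((1 7 8)(4 10 11 6)(12 13))^(-1) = (1 8 7)(4 6 11 10)(12 13)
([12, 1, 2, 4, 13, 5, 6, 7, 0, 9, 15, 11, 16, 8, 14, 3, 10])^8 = [8, 1, 2, 15, 3, 5, 6, 7, 13, 9, 16, 11, 0, 4, 14, 10, 12]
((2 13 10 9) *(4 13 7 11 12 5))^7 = ((2 7 11 12 5 4 13 10 9))^7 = (2 10 4 12 7 9 13 5 11)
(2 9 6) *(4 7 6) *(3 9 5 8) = (2 5 8 3 9 4 7 6) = [0, 1, 5, 9, 7, 8, 2, 6, 3, 4]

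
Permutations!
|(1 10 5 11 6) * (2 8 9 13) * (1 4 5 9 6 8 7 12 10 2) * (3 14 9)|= 45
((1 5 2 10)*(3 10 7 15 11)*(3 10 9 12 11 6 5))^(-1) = (1 10 11 12 9 3)(2 5 6 15 7)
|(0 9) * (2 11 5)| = |(0 9)(2 11 5)| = 6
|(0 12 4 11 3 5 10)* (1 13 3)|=9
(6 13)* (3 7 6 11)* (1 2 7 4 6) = (1 2 7)(3 4 6 13 11) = [0, 2, 7, 4, 6, 5, 13, 1, 8, 9, 10, 3, 12, 11]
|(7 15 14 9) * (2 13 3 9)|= 7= |(2 13 3 9 7 15 14)|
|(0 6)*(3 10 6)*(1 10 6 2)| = |(0 3 6)(1 10 2)| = 3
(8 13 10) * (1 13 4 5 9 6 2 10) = (1 13)(2 10 8 4 5 9 6) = [0, 13, 10, 3, 5, 9, 2, 7, 4, 6, 8, 11, 12, 1]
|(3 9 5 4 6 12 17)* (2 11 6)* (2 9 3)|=|(2 11 6 12 17)(4 9 5)|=15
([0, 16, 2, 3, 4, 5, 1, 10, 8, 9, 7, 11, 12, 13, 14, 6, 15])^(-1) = (1 6 15 16)(7 10)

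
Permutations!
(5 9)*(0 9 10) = (0 9 5 10) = [9, 1, 2, 3, 4, 10, 6, 7, 8, 5, 0]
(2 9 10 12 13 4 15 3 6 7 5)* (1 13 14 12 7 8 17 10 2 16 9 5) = [0, 13, 5, 6, 15, 16, 8, 1, 17, 2, 7, 11, 14, 4, 12, 3, 9, 10] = (1 13 4 15 3 6 8 17 10 7)(2 5 16 9)(12 14)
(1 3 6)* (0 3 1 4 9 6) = (0 3)(4 9 6) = [3, 1, 2, 0, 9, 5, 4, 7, 8, 6]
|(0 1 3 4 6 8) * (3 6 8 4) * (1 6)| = 4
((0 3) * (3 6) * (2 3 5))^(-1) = (0 3 2 5 6)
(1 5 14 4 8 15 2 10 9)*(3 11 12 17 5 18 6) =(1 18 6 3 11 12 17 5 14 4 8 15 2 10 9) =[0, 18, 10, 11, 8, 14, 3, 7, 15, 1, 9, 12, 17, 13, 4, 2, 16, 5, 6]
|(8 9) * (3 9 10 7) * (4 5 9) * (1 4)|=|(1 4 5 9 8 10 7 3)|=8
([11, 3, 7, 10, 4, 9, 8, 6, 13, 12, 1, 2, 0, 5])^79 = [12, 3, 11, 10, 4, 13, 7, 2, 6, 5, 1, 0, 9, 8]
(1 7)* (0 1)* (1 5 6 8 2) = (0 5 6 8 2 1 7) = [5, 7, 1, 3, 4, 6, 8, 0, 2]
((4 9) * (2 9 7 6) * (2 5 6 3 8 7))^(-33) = (9)(5 6)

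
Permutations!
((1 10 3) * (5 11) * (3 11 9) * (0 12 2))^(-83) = (0 12 2)(1 10 11 5 9 3)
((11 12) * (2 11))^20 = (2 12 11)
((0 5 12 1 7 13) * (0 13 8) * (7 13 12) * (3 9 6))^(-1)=(0 8 7 5)(1 12 13)(3 6 9)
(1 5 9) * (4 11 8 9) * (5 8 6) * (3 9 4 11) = (1 8 4 3 9)(5 11 6) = [0, 8, 2, 9, 3, 11, 5, 7, 4, 1, 10, 6]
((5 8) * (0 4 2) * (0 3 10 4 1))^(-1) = ((0 1)(2 3 10 4)(5 8))^(-1) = (0 1)(2 4 10 3)(5 8)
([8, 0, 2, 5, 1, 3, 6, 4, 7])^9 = [1, 4, 2, 5, 7, 3, 6, 8, 0]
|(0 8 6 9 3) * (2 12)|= 10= |(0 8 6 9 3)(2 12)|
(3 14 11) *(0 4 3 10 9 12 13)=(0 4 3 14 11 10 9 12 13)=[4, 1, 2, 14, 3, 5, 6, 7, 8, 12, 9, 10, 13, 0, 11]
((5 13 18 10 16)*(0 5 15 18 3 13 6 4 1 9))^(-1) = (0 9 1 4 6 5)(3 13)(10 18 15 16)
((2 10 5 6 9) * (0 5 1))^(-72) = ((0 5 6 9 2 10 1))^(-72) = (0 10 9 5 1 2 6)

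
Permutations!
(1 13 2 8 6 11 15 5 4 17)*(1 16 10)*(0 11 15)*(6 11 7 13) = (0 7 13 2 8 11)(1 6 15 5 4 17 16 10) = [7, 6, 8, 3, 17, 4, 15, 13, 11, 9, 1, 0, 12, 2, 14, 5, 10, 16]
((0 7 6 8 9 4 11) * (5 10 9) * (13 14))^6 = (14)(0 9 8)(4 5 7)(6 11 10)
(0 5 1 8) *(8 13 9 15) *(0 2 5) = (1 13 9 15 8 2 5) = [0, 13, 5, 3, 4, 1, 6, 7, 2, 15, 10, 11, 12, 9, 14, 8]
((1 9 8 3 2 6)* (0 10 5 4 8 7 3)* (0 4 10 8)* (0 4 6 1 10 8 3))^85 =((0 3 2 1 9 7)(5 8 6 10))^85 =(0 3 2 1 9 7)(5 8 6 10)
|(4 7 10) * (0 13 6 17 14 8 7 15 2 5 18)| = 13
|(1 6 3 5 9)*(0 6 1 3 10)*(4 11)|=6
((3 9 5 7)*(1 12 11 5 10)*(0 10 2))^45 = ((0 10 1 12 11 5 7 3 9 2))^45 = (0 5)(1 3)(2 11)(7 10)(9 12)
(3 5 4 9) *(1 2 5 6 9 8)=[0, 2, 5, 6, 8, 4, 9, 7, 1, 3]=(1 2 5 4 8)(3 6 9)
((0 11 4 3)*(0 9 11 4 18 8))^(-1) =(0 8 18 11 9 3 4)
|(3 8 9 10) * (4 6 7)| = 12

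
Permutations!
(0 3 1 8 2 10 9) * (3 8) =[8, 3, 10, 1, 4, 5, 6, 7, 2, 0, 9] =(0 8 2 10 9)(1 3)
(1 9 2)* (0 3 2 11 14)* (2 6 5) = (0 3 6 5 2 1 9 11 14) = [3, 9, 1, 6, 4, 2, 5, 7, 8, 11, 10, 14, 12, 13, 0]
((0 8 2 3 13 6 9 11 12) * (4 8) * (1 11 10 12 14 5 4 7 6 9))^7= (0 4 12 5 10 14 9 11 13 1 3 6 2 7 8)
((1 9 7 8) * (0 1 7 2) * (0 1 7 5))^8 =(1 2 9)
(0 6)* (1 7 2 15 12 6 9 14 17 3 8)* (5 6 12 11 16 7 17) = (0 9 14 5 6)(1 17 3 8)(2 15 11 16 7) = [9, 17, 15, 8, 4, 6, 0, 2, 1, 14, 10, 16, 12, 13, 5, 11, 7, 3]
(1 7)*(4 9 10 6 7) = (1 4 9 10 6 7) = [0, 4, 2, 3, 9, 5, 7, 1, 8, 10, 6]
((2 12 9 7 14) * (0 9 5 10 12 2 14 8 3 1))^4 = ((14)(0 9 7 8 3 1)(5 10 12))^4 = (14)(0 3 7)(1 8 9)(5 10 12)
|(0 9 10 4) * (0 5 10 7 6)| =|(0 9 7 6)(4 5 10)| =12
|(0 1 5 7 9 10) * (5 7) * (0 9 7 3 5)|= |(0 1 3 5)(9 10)|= 4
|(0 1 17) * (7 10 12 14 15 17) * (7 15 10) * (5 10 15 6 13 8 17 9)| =6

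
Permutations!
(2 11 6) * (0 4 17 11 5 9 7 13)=(0 4 17 11 6 2 5 9 7 13)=[4, 1, 5, 3, 17, 9, 2, 13, 8, 7, 10, 6, 12, 0, 14, 15, 16, 11]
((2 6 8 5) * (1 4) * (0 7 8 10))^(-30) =((0 7 8 5 2 6 10)(1 4))^(-30) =(0 6 5 7 10 2 8)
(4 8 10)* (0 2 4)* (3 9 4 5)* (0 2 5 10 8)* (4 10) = (0 5 3 9 10 2 4) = [5, 1, 4, 9, 0, 3, 6, 7, 8, 10, 2]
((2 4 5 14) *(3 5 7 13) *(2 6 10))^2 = (2 7 3 14 10 4 13 5 6)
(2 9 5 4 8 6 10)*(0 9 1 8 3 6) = [9, 8, 1, 6, 3, 4, 10, 7, 0, 5, 2] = (0 9 5 4 3 6 10 2 1 8)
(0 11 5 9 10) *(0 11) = (5 9 10 11) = [0, 1, 2, 3, 4, 9, 6, 7, 8, 10, 11, 5]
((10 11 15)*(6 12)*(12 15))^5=((6 15 10 11 12))^5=(15)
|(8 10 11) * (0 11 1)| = 5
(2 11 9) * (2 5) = (2 11 9 5) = [0, 1, 11, 3, 4, 2, 6, 7, 8, 5, 10, 9]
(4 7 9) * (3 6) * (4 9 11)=(3 6)(4 7 11)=[0, 1, 2, 6, 7, 5, 3, 11, 8, 9, 10, 4]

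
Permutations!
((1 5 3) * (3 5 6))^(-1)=(1 3 6)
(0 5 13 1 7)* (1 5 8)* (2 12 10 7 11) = (0 8 1 11 2 12 10 7)(5 13) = [8, 11, 12, 3, 4, 13, 6, 0, 1, 9, 7, 2, 10, 5]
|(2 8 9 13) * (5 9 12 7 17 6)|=9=|(2 8 12 7 17 6 5 9 13)|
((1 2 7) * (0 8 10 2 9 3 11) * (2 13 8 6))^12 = ((0 6 2 7 1 9 3 11)(8 10 13))^12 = (13)(0 1)(2 3)(6 9)(7 11)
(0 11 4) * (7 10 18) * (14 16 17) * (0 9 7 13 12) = (0 11 4 9 7 10 18 13 12)(14 16 17) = [11, 1, 2, 3, 9, 5, 6, 10, 8, 7, 18, 4, 0, 12, 16, 15, 17, 14, 13]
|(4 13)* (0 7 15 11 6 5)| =|(0 7 15 11 6 5)(4 13)| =6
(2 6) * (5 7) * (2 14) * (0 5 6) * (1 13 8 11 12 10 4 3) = (0 5 7 6 14 2)(1 13 8 11 12 10 4 3) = [5, 13, 0, 1, 3, 7, 14, 6, 11, 9, 4, 12, 10, 8, 2]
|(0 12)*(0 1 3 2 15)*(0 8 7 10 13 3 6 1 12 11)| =14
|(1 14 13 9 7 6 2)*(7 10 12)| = |(1 14 13 9 10 12 7 6 2)| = 9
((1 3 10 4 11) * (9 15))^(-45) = (9 15)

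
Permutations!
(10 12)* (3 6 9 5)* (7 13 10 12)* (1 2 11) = (1 2 11)(3 6 9 5)(7 13 10) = [0, 2, 11, 6, 4, 3, 9, 13, 8, 5, 7, 1, 12, 10]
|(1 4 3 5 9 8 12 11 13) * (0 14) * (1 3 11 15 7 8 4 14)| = 12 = |(0 1 14)(3 5 9 4 11 13)(7 8 12 15)|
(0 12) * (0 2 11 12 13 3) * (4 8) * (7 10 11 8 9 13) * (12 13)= [7, 1, 8, 0, 9, 5, 6, 10, 4, 12, 11, 13, 2, 3]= (0 7 10 11 13 3)(2 8 4 9 12)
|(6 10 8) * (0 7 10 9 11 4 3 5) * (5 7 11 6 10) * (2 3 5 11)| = |(0 2 3 7 11 4 5)(6 9)(8 10)| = 14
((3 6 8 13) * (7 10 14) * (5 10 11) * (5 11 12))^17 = (3 6 8 13)(5 14 12 10 7)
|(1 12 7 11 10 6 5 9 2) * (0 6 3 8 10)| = |(0 6 5 9 2 1 12 7 11)(3 8 10)| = 9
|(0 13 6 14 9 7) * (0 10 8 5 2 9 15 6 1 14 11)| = |(0 13 1 14 15 6 11)(2 9 7 10 8 5)| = 42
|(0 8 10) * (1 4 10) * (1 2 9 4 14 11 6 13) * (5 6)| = 6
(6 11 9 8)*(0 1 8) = (0 1 8 6 11 9) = [1, 8, 2, 3, 4, 5, 11, 7, 6, 0, 10, 9]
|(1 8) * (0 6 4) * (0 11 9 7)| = |(0 6 4 11 9 7)(1 8)| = 6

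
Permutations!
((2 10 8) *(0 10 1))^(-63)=((0 10 8 2 1))^(-63)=(0 8 1 10 2)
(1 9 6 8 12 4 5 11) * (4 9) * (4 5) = (1 5 11)(6 8 12 9) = [0, 5, 2, 3, 4, 11, 8, 7, 12, 6, 10, 1, 9]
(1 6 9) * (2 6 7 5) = (1 7 5 2 6 9) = [0, 7, 6, 3, 4, 2, 9, 5, 8, 1]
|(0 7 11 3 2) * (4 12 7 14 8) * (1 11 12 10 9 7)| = |(0 14 8 4 10 9 7 12 1 11 3 2)| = 12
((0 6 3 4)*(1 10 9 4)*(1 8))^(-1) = ((0 6 3 8 1 10 9 4))^(-1) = (0 4 9 10 1 8 3 6)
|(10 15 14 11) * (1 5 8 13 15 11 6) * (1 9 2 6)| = 6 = |(1 5 8 13 15 14)(2 6 9)(10 11)|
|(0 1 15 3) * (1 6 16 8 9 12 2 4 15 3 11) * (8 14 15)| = |(0 6 16 14 15 11 1 3)(2 4 8 9 12)| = 40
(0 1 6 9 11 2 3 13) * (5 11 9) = (0 1 6 5 11 2 3 13) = [1, 6, 3, 13, 4, 11, 5, 7, 8, 9, 10, 2, 12, 0]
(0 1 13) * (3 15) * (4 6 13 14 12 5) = (0 1 14 12 5 4 6 13)(3 15) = [1, 14, 2, 15, 6, 4, 13, 7, 8, 9, 10, 11, 5, 0, 12, 3]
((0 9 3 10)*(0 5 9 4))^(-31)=(0 4)(3 10 5 9)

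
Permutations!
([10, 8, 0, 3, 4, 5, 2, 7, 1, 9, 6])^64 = [0, 1, 2, 3, 4, 5, 6, 7, 8, 9, 10]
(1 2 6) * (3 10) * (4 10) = (1 2 6)(3 4 10) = [0, 2, 6, 4, 10, 5, 1, 7, 8, 9, 3]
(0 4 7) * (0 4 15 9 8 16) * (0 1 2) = (0 15 9 8 16 1 2)(4 7) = [15, 2, 0, 3, 7, 5, 6, 4, 16, 8, 10, 11, 12, 13, 14, 9, 1]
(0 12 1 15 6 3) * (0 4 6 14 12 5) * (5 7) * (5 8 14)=(0 7 8 14 12 1 15 5)(3 4 6)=[7, 15, 2, 4, 6, 0, 3, 8, 14, 9, 10, 11, 1, 13, 12, 5]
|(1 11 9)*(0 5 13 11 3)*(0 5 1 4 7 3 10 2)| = |(0 1 10 2)(3 5 13 11 9 4 7)| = 28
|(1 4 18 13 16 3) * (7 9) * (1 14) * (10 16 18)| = |(1 4 10 16 3 14)(7 9)(13 18)| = 6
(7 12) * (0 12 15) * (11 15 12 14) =(0 14 11 15)(7 12) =[14, 1, 2, 3, 4, 5, 6, 12, 8, 9, 10, 15, 7, 13, 11, 0]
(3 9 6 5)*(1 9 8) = (1 9 6 5 3 8) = [0, 9, 2, 8, 4, 3, 5, 7, 1, 6]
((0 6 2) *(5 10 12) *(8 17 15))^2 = ((0 6 2)(5 10 12)(8 17 15))^2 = (0 2 6)(5 12 10)(8 15 17)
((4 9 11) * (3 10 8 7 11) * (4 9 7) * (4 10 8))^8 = ((3 8 10 4 7 11 9))^8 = (3 8 10 4 7 11 9)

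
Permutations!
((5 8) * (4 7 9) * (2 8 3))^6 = (9)(2 5)(3 8)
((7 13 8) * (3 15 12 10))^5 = (3 15 12 10)(7 8 13)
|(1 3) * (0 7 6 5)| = 4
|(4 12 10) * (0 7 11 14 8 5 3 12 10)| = |(0 7 11 14 8 5 3 12)(4 10)| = 8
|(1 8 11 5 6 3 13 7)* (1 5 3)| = |(1 8 11 3 13 7 5 6)| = 8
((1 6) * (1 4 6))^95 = ((4 6))^95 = (4 6)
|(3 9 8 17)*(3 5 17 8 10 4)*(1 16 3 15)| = 14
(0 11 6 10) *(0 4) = (0 11 6 10 4) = [11, 1, 2, 3, 0, 5, 10, 7, 8, 9, 4, 6]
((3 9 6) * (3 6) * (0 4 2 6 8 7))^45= ((0 4 2 6 8 7)(3 9))^45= (0 6)(2 7)(3 9)(4 8)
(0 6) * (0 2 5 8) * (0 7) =(0 6 2 5 8 7) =[6, 1, 5, 3, 4, 8, 2, 0, 7]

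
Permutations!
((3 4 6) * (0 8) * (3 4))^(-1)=(0 8)(4 6)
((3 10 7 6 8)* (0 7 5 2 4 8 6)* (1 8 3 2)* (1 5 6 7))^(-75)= ((0 1 8 2 4 3 10 6 7))^(-75)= (0 10 2)(1 6 4)(3 8 7)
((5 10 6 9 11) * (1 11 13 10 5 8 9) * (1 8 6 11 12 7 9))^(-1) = ((1 12 7 9 13 10 11 6 8))^(-1) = (1 8 6 11 10 13 9 7 12)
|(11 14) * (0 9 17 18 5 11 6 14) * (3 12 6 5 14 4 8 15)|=42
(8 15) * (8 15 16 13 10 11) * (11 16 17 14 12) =[0, 1, 2, 3, 4, 5, 6, 7, 17, 9, 16, 8, 11, 10, 12, 15, 13, 14] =(8 17 14 12 11)(10 16 13)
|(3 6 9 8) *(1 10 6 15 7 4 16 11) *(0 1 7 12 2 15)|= |(0 1 10 6 9 8 3)(2 15 12)(4 16 11 7)|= 84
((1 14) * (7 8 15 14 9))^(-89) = ((1 9 7 8 15 14))^(-89) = (1 9 7 8 15 14)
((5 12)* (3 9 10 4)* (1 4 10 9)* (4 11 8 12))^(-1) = (1 3 4 5 12 8 11)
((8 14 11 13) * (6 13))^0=(14)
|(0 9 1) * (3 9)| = |(0 3 9 1)| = 4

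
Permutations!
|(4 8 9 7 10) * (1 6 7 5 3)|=|(1 6 7 10 4 8 9 5 3)|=9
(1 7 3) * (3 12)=(1 7 12 3)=[0, 7, 2, 1, 4, 5, 6, 12, 8, 9, 10, 11, 3]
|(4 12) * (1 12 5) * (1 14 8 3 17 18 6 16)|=|(1 12 4 5 14 8 3 17 18 6 16)|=11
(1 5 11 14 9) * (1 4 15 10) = [0, 5, 2, 3, 15, 11, 6, 7, 8, 4, 1, 14, 12, 13, 9, 10] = (1 5 11 14 9 4 15 10)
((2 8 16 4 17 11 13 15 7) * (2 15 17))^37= (2 8 16 4)(7 15)(11 13 17)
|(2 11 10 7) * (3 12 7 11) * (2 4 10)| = |(2 3 12 7 4 10 11)| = 7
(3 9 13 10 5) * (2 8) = (2 8)(3 9 13 10 5) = [0, 1, 8, 9, 4, 3, 6, 7, 2, 13, 5, 11, 12, 10]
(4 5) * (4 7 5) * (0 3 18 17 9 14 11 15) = (0 3 18 17 9 14 11 15)(5 7) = [3, 1, 2, 18, 4, 7, 6, 5, 8, 14, 10, 15, 12, 13, 11, 0, 16, 9, 17]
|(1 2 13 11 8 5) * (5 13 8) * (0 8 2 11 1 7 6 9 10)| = |(0 8 13 1 11 5 7 6 9 10)| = 10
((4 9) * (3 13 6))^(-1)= (3 6 13)(4 9)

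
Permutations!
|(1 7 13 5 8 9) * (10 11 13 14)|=9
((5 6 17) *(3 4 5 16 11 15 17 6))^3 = ((3 4 5)(11 15 17 16))^3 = (11 16 17 15)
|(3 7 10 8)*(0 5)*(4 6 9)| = |(0 5)(3 7 10 8)(4 6 9)| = 12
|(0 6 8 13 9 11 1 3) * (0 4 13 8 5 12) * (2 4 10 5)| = 12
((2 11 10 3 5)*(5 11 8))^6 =((2 8 5)(3 11 10))^6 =(11)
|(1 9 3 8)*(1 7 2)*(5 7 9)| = |(1 5 7 2)(3 8 9)| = 12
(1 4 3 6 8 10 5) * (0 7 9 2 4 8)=(0 7 9 2 4 3 6)(1 8 10 5)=[7, 8, 4, 6, 3, 1, 0, 9, 10, 2, 5]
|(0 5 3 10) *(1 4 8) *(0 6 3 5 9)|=6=|(0 9)(1 4 8)(3 10 6)|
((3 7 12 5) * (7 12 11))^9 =((3 12 5)(7 11))^9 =(12)(7 11)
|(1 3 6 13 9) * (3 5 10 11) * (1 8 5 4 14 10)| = |(1 4 14 10 11 3 6 13 9 8 5)| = 11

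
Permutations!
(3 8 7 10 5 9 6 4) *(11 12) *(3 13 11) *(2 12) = [0, 1, 12, 8, 13, 9, 4, 10, 7, 6, 5, 2, 3, 11] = (2 12 3 8 7 10 5 9 6 4 13 11)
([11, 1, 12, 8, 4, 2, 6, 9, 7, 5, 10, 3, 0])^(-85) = [9, 1, 8, 2, 4, 3, 6, 0, 12, 11, 10, 5, 7]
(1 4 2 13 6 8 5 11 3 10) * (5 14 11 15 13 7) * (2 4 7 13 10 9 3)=(1 7 5 15 10)(2 13 6 8 14 11)(3 9)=[0, 7, 13, 9, 4, 15, 8, 5, 14, 3, 1, 2, 12, 6, 11, 10]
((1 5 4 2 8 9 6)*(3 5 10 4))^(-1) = (1 6 9 8 2 4 10)(3 5)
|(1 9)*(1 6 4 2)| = |(1 9 6 4 2)| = 5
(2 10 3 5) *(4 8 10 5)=(2 5)(3 4 8 10)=[0, 1, 5, 4, 8, 2, 6, 7, 10, 9, 3]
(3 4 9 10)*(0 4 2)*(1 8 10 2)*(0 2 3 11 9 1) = (0 4 1 8 10 11 9 3) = [4, 8, 2, 0, 1, 5, 6, 7, 10, 3, 11, 9]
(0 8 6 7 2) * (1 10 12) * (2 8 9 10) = [9, 2, 0, 3, 4, 5, 7, 8, 6, 10, 12, 11, 1] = (0 9 10 12 1 2)(6 7 8)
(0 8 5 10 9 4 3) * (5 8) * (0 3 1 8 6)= (0 5 10 9 4 1 8 6)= [5, 8, 2, 3, 1, 10, 0, 7, 6, 4, 9]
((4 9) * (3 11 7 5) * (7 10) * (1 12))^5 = ((1 12)(3 11 10 7 5)(4 9))^5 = (1 12)(4 9)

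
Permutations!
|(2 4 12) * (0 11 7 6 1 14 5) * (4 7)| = 10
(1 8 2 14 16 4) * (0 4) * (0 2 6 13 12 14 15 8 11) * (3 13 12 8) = (0 4 1 11)(2 15 3 13 8 6 12 14 16) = [4, 11, 15, 13, 1, 5, 12, 7, 6, 9, 10, 0, 14, 8, 16, 3, 2]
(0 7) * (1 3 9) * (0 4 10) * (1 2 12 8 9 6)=[7, 3, 12, 6, 10, 5, 1, 4, 9, 2, 0, 11, 8]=(0 7 4 10)(1 3 6)(2 12 8 9)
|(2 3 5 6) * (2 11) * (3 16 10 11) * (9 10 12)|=|(2 16 12 9 10 11)(3 5 6)|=6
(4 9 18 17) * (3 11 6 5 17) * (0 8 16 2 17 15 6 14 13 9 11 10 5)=[8, 1, 17, 10, 11, 15, 0, 7, 16, 18, 5, 14, 12, 9, 13, 6, 2, 4, 3]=(0 8 16 2 17 4 11 14 13 9 18 3 10 5 15 6)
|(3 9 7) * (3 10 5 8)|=|(3 9 7 10 5 8)|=6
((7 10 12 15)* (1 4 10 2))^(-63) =((1 4 10 12 15 7 2))^(-63) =(15)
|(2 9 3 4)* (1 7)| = |(1 7)(2 9 3 4)| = 4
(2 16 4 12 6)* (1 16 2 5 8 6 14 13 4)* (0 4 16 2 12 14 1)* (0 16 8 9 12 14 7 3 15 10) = (16)(0 4 7 3 15 10)(1 2 14 13 8 6 5 9 12) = [4, 2, 14, 15, 7, 9, 5, 3, 6, 12, 0, 11, 1, 8, 13, 10, 16]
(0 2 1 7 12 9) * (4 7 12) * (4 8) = (0 2 1 12 9)(4 7 8) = [2, 12, 1, 3, 7, 5, 6, 8, 4, 0, 10, 11, 9]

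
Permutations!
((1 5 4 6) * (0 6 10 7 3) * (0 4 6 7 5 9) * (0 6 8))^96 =((0 7 3 4 10 5 8)(1 9 6))^96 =(0 5 4 7 8 10 3)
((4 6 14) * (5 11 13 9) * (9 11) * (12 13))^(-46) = (4 14 6)(11 13 12) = ((4 6 14)(5 9)(11 12 13))^(-46)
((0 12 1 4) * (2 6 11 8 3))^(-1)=((0 12 1 4)(2 6 11 8 3))^(-1)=(0 4 1 12)(2 3 8 11 6)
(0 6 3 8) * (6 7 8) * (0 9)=(0 7 8 9)(3 6)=[7, 1, 2, 6, 4, 5, 3, 8, 9, 0]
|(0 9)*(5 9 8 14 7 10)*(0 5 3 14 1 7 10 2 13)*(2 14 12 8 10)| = 10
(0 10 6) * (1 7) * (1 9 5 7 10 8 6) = (0 8 6)(1 10)(5 7 9) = [8, 10, 2, 3, 4, 7, 0, 9, 6, 5, 1]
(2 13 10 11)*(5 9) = (2 13 10 11)(5 9) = [0, 1, 13, 3, 4, 9, 6, 7, 8, 5, 11, 2, 12, 10]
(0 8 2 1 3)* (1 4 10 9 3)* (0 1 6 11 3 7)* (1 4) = (0 8 2 1 6 11 3 4 10 9 7) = [8, 6, 1, 4, 10, 5, 11, 0, 2, 7, 9, 3]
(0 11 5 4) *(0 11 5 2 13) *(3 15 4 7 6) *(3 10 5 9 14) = [9, 1, 13, 15, 11, 7, 10, 6, 8, 14, 5, 2, 12, 0, 3, 4] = (0 9 14 3 15 4 11 2 13)(5 7 6 10)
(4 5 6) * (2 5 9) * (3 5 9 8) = [0, 1, 9, 5, 8, 6, 4, 7, 3, 2] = (2 9)(3 5 6 4 8)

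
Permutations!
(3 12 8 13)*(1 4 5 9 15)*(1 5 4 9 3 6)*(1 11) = (1 9 15 5 3 12 8 13 6 11) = [0, 9, 2, 12, 4, 3, 11, 7, 13, 15, 10, 1, 8, 6, 14, 5]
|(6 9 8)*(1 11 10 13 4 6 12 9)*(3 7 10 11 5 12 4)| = 28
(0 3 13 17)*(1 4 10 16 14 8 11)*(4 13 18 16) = [3, 13, 2, 18, 10, 5, 6, 7, 11, 9, 4, 1, 12, 17, 8, 15, 14, 0, 16] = (0 3 18 16 14 8 11 1 13 17)(4 10)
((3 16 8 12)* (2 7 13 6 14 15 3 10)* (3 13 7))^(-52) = (2 16 12)(3 8 10)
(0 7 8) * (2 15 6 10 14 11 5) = (0 7 8)(2 15 6 10 14 11 5) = [7, 1, 15, 3, 4, 2, 10, 8, 0, 9, 14, 5, 12, 13, 11, 6]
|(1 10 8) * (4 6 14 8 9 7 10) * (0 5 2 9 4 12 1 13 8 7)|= 20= |(0 5 2 9)(1 12)(4 6 14 7 10)(8 13)|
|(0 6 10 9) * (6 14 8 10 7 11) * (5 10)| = 6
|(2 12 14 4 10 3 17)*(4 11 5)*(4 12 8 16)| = 28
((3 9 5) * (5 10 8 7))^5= ((3 9 10 8 7 5))^5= (3 5 7 8 10 9)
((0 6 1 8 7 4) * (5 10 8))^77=(0 8 1 4 10 6 7 5)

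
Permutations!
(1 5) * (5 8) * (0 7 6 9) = [7, 8, 2, 3, 4, 1, 9, 6, 5, 0] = (0 7 6 9)(1 8 5)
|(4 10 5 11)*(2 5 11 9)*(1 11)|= 12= |(1 11 4 10)(2 5 9)|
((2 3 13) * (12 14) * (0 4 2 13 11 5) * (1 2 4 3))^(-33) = ((0 3 11 5)(1 2)(12 14))^(-33) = (0 5 11 3)(1 2)(12 14)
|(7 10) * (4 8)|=2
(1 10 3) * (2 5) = [0, 10, 5, 1, 4, 2, 6, 7, 8, 9, 3] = (1 10 3)(2 5)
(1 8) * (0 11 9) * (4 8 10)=(0 11 9)(1 10 4 8)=[11, 10, 2, 3, 8, 5, 6, 7, 1, 0, 4, 9]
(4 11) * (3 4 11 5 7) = [0, 1, 2, 4, 5, 7, 6, 3, 8, 9, 10, 11] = (11)(3 4 5 7)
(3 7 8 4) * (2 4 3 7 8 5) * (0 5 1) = (0 5 2 4 7 1)(3 8) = [5, 0, 4, 8, 7, 2, 6, 1, 3]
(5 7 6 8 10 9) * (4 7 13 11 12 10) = (4 7 6 8)(5 13 11 12 10 9) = [0, 1, 2, 3, 7, 13, 8, 6, 4, 5, 9, 12, 10, 11]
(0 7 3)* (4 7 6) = (0 6 4 7 3) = [6, 1, 2, 0, 7, 5, 4, 3]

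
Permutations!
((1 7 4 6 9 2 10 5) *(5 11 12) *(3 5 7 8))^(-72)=((1 8 3 5)(2 10 11 12 7 4 6 9))^(-72)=(12)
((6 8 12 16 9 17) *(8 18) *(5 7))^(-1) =(5 7)(6 17 9 16 12 8 18)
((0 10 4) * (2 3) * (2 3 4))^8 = ((0 10 2 4))^8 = (10)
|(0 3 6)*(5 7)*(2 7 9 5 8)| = 6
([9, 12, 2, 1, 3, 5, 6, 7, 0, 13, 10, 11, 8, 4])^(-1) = [8, 3, 2, 4, 13, 5, 6, 7, 12, 0, 10, 11, 1, 9]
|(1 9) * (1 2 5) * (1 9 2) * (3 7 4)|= |(1 2 5 9)(3 7 4)|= 12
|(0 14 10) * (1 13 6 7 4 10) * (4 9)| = 9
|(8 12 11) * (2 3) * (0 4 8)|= |(0 4 8 12 11)(2 3)|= 10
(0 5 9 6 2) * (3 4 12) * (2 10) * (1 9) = (0 5 1 9 6 10 2)(3 4 12) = [5, 9, 0, 4, 12, 1, 10, 7, 8, 6, 2, 11, 3]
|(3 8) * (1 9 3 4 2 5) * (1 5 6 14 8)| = 15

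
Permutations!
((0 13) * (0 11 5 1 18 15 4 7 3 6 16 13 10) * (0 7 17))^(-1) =(0 17 4 15 18 1 5 11 13 16 6 3 7 10)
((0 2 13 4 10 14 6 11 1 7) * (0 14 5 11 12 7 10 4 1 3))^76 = (14)(0 10)(1 3)(2 5)(11 13)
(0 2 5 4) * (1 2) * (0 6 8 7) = (0 1 2 5 4 6 8 7) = [1, 2, 5, 3, 6, 4, 8, 0, 7]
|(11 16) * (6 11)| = 3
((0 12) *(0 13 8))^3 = ((0 12 13 8))^3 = (0 8 13 12)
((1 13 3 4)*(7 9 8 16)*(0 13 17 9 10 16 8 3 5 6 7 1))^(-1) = (0 4 3 9 17 1 16 10 7 6 5 13)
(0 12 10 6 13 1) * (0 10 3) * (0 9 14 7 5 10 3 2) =(0 12 2)(1 3 9 14 7 5 10 6 13) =[12, 3, 0, 9, 4, 10, 13, 5, 8, 14, 6, 11, 2, 1, 7]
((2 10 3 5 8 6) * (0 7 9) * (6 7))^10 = ((0 6 2 10 3 5 8 7 9))^10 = (0 6 2 10 3 5 8 7 9)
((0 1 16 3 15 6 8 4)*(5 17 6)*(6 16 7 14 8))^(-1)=((0 1 7 14 8 4)(3 15 5 17 16))^(-1)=(0 4 8 14 7 1)(3 16 17 5 15)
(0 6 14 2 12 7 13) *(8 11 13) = (0 6 14 2 12 7 8 11 13) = [6, 1, 12, 3, 4, 5, 14, 8, 11, 9, 10, 13, 7, 0, 2]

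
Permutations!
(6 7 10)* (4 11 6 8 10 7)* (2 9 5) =[0, 1, 9, 3, 11, 2, 4, 7, 10, 5, 8, 6] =(2 9 5)(4 11 6)(8 10)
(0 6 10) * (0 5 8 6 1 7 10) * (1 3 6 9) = (0 3 6)(1 7 10 5 8 9) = [3, 7, 2, 6, 4, 8, 0, 10, 9, 1, 5]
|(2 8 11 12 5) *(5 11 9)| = 4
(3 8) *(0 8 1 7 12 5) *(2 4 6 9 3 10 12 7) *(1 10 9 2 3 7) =[8, 3, 4, 10, 6, 0, 2, 1, 9, 7, 12, 11, 5] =(0 8 9 7 1 3 10 12 5)(2 4 6)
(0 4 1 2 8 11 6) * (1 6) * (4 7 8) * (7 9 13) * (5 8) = (0 9 13 7 5 8 11 1 2 4 6) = [9, 2, 4, 3, 6, 8, 0, 5, 11, 13, 10, 1, 12, 7]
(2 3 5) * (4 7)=[0, 1, 3, 5, 7, 2, 6, 4]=(2 3 5)(4 7)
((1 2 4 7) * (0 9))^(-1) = (0 9)(1 7 4 2)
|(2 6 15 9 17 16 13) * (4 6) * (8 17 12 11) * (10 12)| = |(2 4 6 15 9 10 12 11 8 17 16 13)| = 12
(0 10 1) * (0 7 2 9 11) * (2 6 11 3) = (0 10 1 7 6 11)(2 9 3) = [10, 7, 9, 2, 4, 5, 11, 6, 8, 3, 1, 0]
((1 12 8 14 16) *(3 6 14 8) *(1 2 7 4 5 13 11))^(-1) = (1 11 13 5 4 7 2 16 14 6 3 12) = ((1 12 3 6 14 16 2 7 4 5 13 11))^(-1)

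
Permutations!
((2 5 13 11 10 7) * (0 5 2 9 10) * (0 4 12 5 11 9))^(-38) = (0 10 13 12 11 7 9 5 4)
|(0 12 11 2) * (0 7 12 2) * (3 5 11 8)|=8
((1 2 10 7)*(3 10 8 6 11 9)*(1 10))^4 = ((1 2 8 6 11 9 3)(7 10))^4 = (1 11 2 9 8 3 6)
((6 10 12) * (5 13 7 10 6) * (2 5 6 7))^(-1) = (2 13 5)(6 12 10 7)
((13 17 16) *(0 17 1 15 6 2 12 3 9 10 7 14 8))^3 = ((0 17 16 13 1 15 6 2 12 3 9 10 7 14 8))^3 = (0 13 6 3 7)(1 2 9 14 17)(8 16 15 12 10)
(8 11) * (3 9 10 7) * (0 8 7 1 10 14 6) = (0 8 11 7 3 9 14 6)(1 10) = [8, 10, 2, 9, 4, 5, 0, 3, 11, 14, 1, 7, 12, 13, 6]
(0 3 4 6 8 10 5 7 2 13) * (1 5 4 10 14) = (0 3 10 4 6 8 14 1 5 7 2 13) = [3, 5, 13, 10, 6, 7, 8, 2, 14, 9, 4, 11, 12, 0, 1]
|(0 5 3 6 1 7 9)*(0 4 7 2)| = 6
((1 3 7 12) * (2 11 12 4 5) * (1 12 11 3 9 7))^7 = ((12)(1 9 7 4 5 2 3))^7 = (12)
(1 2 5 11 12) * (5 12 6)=(1 2 12)(5 11 6)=[0, 2, 12, 3, 4, 11, 5, 7, 8, 9, 10, 6, 1]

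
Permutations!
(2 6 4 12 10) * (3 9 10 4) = [0, 1, 6, 9, 12, 5, 3, 7, 8, 10, 2, 11, 4] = (2 6 3 9 10)(4 12)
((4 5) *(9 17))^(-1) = ((4 5)(9 17))^(-1) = (4 5)(9 17)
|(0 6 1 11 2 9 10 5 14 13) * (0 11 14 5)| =|(0 6 1 14 13 11 2 9 10)| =9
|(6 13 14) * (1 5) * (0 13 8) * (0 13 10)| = |(0 10)(1 5)(6 8 13 14)| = 4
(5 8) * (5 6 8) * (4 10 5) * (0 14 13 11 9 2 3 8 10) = (0 14 13 11 9 2 3 8 6 10 5 4) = [14, 1, 3, 8, 0, 4, 10, 7, 6, 2, 5, 9, 12, 11, 13]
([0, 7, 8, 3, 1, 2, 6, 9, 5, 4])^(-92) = [0, 1, 8, 3, 4, 2, 6, 7, 5, 9]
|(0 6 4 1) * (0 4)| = 2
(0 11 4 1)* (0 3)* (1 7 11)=(0 1 3)(4 7 11)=[1, 3, 2, 0, 7, 5, 6, 11, 8, 9, 10, 4]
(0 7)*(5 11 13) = [7, 1, 2, 3, 4, 11, 6, 0, 8, 9, 10, 13, 12, 5] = (0 7)(5 11 13)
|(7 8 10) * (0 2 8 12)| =6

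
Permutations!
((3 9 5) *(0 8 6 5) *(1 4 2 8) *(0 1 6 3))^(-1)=((0 6 5)(1 4 2 8 3 9))^(-1)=(0 5 6)(1 9 3 8 2 4)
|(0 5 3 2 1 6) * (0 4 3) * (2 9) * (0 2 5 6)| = 8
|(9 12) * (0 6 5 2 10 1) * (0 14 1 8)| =6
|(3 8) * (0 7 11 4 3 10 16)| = 8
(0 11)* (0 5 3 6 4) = (0 11 5 3 6 4) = [11, 1, 2, 6, 0, 3, 4, 7, 8, 9, 10, 5]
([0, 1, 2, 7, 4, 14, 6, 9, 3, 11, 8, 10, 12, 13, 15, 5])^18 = (15)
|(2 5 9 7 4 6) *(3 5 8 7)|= |(2 8 7 4 6)(3 5 9)|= 15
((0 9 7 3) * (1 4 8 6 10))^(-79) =((0 9 7 3)(1 4 8 6 10))^(-79) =(0 9 7 3)(1 4 8 6 10)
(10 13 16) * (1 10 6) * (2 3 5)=(1 10 13 16 6)(2 3 5)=[0, 10, 3, 5, 4, 2, 1, 7, 8, 9, 13, 11, 12, 16, 14, 15, 6]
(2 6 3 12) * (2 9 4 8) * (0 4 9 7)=(0 4 8 2 6 3 12 7)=[4, 1, 6, 12, 8, 5, 3, 0, 2, 9, 10, 11, 7]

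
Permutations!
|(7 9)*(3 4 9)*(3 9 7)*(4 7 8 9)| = |(3 7 4 8 9)| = 5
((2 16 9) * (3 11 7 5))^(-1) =(2 9 16)(3 5 7 11)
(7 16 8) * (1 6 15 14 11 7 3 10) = (1 6 15 14 11 7 16 8 3 10) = [0, 6, 2, 10, 4, 5, 15, 16, 3, 9, 1, 7, 12, 13, 11, 14, 8]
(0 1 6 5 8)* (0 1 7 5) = (0 7 5 8 1 6) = [7, 6, 2, 3, 4, 8, 0, 5, 1]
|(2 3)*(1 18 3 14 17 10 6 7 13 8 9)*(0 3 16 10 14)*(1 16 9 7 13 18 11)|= |(0 3 2)(1 11)(6 13 8 7 18 9 16 10)(14 17)|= 24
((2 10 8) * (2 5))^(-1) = ((2 10 8 5))^(-1) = (2 5 8 10)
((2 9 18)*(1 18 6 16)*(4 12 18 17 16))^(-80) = ((1 17 16)(2 9 6 4 12 18))^(-80) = (1 17 16)(2 12 6)(4 9 18)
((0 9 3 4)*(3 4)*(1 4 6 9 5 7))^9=(0 4 1 7 5)(6 9)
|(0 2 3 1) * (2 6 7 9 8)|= |(0 6 7 9 8 2 3 1)|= 8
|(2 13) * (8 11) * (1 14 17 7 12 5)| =|(1 14 17 7 12 5)(2 13)(8 11)| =6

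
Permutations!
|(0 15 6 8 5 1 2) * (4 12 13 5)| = |(0 15 6 8 4 12 13 5 1 2)| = 10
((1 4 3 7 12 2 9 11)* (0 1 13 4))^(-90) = ((0 1)(2 9 11 13 4 3 7 12))^(-90) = (2 7 4 11)(3 13 9 12)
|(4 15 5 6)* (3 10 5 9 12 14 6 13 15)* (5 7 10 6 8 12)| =12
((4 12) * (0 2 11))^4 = ((0 2 11)(4 12))^4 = (12)(0 2 11)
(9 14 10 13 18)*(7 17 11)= (7 17 11)(9 14 10 13 18)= [0, 1, 2, 3, 4, 5, 6, 17, 8, 14, 13, 7, 12, 18, 10, 15, 16, 11, 9]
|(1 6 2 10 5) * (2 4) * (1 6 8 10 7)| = 8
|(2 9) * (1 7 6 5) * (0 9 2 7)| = 6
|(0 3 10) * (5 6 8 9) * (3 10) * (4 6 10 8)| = |(0 8 9 5 10)(4 6)| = 10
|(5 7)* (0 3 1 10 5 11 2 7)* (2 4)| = 20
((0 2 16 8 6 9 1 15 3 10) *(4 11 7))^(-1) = ((0 2 16 8 6 9 1 15 3 10)(4 11 7))^(-1) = (0 10 3 15 1 9 6 8 16 2)(4 7 11)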